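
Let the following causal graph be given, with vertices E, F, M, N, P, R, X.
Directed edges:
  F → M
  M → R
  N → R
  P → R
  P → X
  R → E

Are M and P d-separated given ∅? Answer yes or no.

Bayes-Ball from M | ∅ reaches {E,F,R}.
P ∉ reach(M|∅) ⇒ M ⊥ P | ∅.

Yes — M ⊥ P | ∅.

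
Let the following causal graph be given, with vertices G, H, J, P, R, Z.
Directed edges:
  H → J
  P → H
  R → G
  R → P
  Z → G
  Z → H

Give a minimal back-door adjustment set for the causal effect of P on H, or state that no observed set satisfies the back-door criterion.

P→H: minimal back-door set ∅.

desc(P)\{P}={H,J}; candidates ⊆ {G,R,Z}.
∅: P⊥H given ∅ in G with P→· removed — back-door holds.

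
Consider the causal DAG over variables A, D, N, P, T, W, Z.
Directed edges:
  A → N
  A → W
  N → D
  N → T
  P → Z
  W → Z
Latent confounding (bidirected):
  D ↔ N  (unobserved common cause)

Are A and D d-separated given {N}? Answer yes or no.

Bayes-Ball from A | {N} reaches {D,W,Z}.
D ∈ reach(A|{N}) ⇒ A ⊥̸ D | {N}.

No — A and D are d-connected given {N}.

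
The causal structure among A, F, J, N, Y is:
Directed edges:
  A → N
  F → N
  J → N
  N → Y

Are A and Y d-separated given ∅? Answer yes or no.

Bayes-Ball from A | ∅ reaches {N,Y}.
Y ∈ reach(A|∅) ⇒ A ⊥̸ Y | ∅.

No — A and Y are d-connected given ∅.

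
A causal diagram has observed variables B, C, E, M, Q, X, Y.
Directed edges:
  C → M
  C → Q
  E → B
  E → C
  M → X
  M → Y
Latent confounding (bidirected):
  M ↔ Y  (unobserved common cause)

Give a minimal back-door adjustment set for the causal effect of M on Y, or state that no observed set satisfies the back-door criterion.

M→Y: no observed back-door set.

desc(M)\{M}={X,Y}; candidates ⊆ {B,C,E,Q}.
M↔Y: latent back-door arc(s) into M.
size 0: {}; under {} M still reaches {B,C,E,Q,Y} ∋ Y.
size 1: {B}, {C}, {E} …(+1); under {B} M still reaches {C,E,Q,Y} ∋ Y.
size 2: {B,C}, {B,E}, {B,Q} …(+3); under {B,C} M still reaches {Y} ∋ Y.
M↔Y cannot be blocked by any observed set — no back-door set.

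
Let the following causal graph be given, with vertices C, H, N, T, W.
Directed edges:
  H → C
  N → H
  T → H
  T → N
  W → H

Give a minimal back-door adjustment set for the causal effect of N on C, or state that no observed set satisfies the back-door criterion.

N→C: minimal back-door set {T}.

desc(N)\{N}={C,H}; candidates ⊆ {T,W}.
size 0: {}; under {} N still reaches {C,H,T} ∋ C.
{T}: N⊥C given {T} in G with N→· removed — back-door holds.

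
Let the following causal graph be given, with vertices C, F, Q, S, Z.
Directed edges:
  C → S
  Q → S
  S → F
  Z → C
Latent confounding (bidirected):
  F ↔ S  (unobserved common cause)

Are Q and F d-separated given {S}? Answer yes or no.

No — Q and F are d-connected given {S}.

Bayes-Ball from Q | {S} reaches {C,F,Z}.
F ∈ reach(Q|{S}) ⇒ Q ⊥̸ F | {S}.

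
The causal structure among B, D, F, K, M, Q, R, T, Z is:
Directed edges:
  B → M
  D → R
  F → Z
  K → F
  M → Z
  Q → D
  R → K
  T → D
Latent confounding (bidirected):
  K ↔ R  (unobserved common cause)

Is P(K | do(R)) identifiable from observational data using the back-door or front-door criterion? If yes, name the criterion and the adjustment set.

P(K|do(R)): not identifiable (no BD/FD set).

desc(R)\{R}={F,K,Z}; candidates ⊆ {B,D,M,Q,T}.
R↔K: latent back-door arc(s) into R.
size 0: {}; under {} R still reaches {D,F,K,Q,T,Z} ∋ K.
size 1: {B}, {D}, {M} …(+2); under {B} R still reaches {D,F,K,Q,T,Z} ∋ K.
size 2: {B,D}, {B,M}, {B,Q} …(+7); under {B,D} R still reaches {F,K,Z} ∋ K.
R↔K cannot be blocked by any observed set — no back-door set.
No mediator lies on a directed R→…→K path.
Neither criterion identifies P(K|do(R)) in this graph.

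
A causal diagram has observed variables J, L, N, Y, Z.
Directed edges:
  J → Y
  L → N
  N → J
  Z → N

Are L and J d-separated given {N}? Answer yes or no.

Yes — L ⊥ J | {N}.

Bayes-Ball from L | {N} reaches {Z}.
J ∉ reach(L|{N}) ⇒ L ⊥ J | {N}.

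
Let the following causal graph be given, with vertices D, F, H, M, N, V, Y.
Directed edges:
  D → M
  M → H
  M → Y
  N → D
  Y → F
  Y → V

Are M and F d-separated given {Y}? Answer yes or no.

Bayes-Ball from M | {Y} reaches {D,H,N}.
F ∉ reach(M|{Y}) ⇒ M ⊥ F | {Y}.

Yes — M ⊥ F | {Y}.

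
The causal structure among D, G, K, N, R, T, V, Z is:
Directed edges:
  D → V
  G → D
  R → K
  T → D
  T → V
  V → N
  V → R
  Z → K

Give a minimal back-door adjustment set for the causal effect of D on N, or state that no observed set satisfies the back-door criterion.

desc(D)\{D}={K,N,R,V}; candidates ⊆ {G,T,Z}.
size 0: {}; under {} D still reaches {G,K,N,R,T,V} ∋ N.
{T}: D⊥N given {T} in G with D→· removed — back-door holds.

D→N: minimal back-door set {T}.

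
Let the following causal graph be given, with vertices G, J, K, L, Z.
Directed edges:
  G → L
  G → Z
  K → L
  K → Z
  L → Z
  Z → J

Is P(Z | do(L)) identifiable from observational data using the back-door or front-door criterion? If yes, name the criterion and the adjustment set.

P(Z|do(L)): backdoor, adjust for {G, K}.

desc(L)\{L}={J,Z}; candidates ⊆ {G,K}.
size 0: {}; under {} L still reaches {G,J,K,Z} ∋ Z.
size 1: {G}, {K}; under {G} L still reaches {J,K,Z} ∋ Z.
{G,K}: L⊥Z given {G,K} in G with L→· removed — back-door holds.
P(Z|do(L)) = Σ_{G,K} P(Z|L,G,K)·P(G,K).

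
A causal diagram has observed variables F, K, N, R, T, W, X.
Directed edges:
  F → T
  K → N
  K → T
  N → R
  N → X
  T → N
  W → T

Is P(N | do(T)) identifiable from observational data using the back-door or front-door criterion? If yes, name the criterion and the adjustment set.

P(N|do(T)): backdoor, adjust for {K}.

desc(T)\{T}={N,R,X}; candidates ⊆ {F,K,W}.
size 0: {}; under {} T still reaches {F,K,N,R,W,X} ∋ N.
{K}: T⊥N given {K} in G with T→· removed — back-door holds.
P(N|do(T)) = Σ_{K} P(N|T,K)·P(K).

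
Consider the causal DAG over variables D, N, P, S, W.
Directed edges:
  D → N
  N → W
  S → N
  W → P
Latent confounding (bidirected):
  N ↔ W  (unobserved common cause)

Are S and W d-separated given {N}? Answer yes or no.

No — S and W are d-connected given {N}.

Bayes-Ball from S | {N} reaches {D,P,W}.
W ∈ reach(S|{N}) ⇒ S ⊥̸ W | {N}.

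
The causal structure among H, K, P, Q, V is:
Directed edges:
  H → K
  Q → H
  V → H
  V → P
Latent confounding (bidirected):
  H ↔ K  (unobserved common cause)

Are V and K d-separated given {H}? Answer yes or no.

Bayes-Ball from V | {H} reaches {K,P,Q}.
K ∈ reach(V|{H}) ⇒ V ⊥̸ K | {H}.

No — V and K are d-connected given {H}.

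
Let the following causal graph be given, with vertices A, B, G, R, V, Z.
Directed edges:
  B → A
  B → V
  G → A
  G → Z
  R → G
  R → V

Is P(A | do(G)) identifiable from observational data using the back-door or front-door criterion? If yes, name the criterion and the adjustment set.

P(A|do(G)): backdoor, adjust for ∅.

desc(G)\{G}={A,Z}; candidates ⊆ {B,R,V}.
∅: G⊥A given ∅ in G with G→· removed — back-door holds.
P(A|do(G)) = P(A|G) — no adjustment needed.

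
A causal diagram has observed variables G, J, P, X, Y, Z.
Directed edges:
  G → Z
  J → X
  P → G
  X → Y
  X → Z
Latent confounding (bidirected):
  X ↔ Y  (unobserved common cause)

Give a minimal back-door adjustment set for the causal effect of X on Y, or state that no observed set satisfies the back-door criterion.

desc(X)\{X}={Y,Z}; candidates ⊆ {G,J,P}.
X↔Y: latent back-door arc(s) into X.
size 0: {}; under {} X still reaches {J,Y} ∋ Y.
size 1: {G}, {J}, {P}; under {G} X still reaches {J,Y} ∋ Y.
size 2: {G,J}, {G,P}, {J,P}; under {G,J} X still reaches {Y} ∋ Y.
X↔Y cannot be blocked by any observed set — no back-door set.

X→Y: no observed back-door set.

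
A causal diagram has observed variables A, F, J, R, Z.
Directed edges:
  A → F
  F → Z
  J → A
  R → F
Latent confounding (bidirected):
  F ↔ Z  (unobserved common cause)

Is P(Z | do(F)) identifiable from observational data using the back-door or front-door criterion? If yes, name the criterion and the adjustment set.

P(Z|do(F)): not identifiable (no BD/FD set).

desc(F)\{F}={Z}; candidates ⊆ {A,J,R}.
F↔Z: latent back-door arc(s) into F.
size 0: {}; under {} F still reaches {A,J,R,Z} ∋ Z.
size 1: {A}, {J}, {R}; under {A} F still reaches {R,Z} ∋ Z.
size 2: {A,J}, {A,R}, {J,R}; under {A,J} F still reaches {R,Z} ∋ Z.
F↔Z cannot be blocked by any observed set — no back-door set.
No mediator lies on a directed F→…→Z path.
Neither criterion identifies P(Z|do(F)) in this graph.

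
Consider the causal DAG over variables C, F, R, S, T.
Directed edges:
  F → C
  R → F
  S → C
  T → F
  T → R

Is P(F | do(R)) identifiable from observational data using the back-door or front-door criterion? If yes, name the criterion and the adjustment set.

desc(R)\{R}={C,F}; candidates ⊆ {S,T}.
size 0: {}; under {} R still reaches {C,F,T} ∋ F.
{T}: R⊥F given {T} in G with R→· removed — back-door holds.
P(F|do(R)) = Σ_{T} P(F|R,T)·P(T).

P(F|do(R)): backdoor, adjust for {T}.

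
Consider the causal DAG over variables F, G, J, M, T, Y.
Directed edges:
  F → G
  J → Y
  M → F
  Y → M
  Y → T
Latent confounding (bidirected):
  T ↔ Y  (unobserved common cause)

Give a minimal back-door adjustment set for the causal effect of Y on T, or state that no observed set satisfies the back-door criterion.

desc(Y)\{Y}={F,G,M,T}; candidates ⊆ {J}.
Y↔T: latent back-door arc(s) into Y.
size 0: {}; under {} Y still reaches {J,T} ∋ T.
size 1: {J}; under {J} Y still reaches {T} ∋ T.
Y↔T cannot be blocked by any observed set — no back-door set.

Y→T: no observed back-door set.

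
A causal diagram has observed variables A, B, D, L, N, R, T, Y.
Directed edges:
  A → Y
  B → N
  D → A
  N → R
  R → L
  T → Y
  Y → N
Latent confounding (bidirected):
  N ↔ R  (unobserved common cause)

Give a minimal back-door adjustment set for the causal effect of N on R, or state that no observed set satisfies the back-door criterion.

N→R: no observed back-door set.

desc(N)\{N}={L,R}; candidates ⊆ {A,B,D,T,Y}.
N↔R: latent back-door arc(s) into N.
size 0: {}; under {} N still reaches {A,B,D,L,R,T,Y} ∋ R.
size 1: {A}, {B}, {D} …(+2); under {A} N still reaches {B,L,R,T,Y} ∋ R.
size 2: {A,B}, {A,D}, {A,T} …(+7); under {A,B} N still reaches {L,R,T,Y} ∋ R.
N↔R cannot be blocked by any observed set — no back-door set.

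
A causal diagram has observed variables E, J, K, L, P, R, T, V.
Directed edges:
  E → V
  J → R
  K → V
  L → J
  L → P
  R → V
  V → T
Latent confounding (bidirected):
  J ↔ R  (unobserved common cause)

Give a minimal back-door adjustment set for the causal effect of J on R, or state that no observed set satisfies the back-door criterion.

desc(J)\{J}={R,T,V}; candidates ⊆ {E,K,L,P}.
J↔R: latent back-door arc(s) into J.
size 0: {}; under {} J still reaches {L,P,R,T,V} ∋ R.
size 1: {E}, {K}, {L} …(+1); under {E} J still reaches {L,P,R,T,V} ∋ R.
size 2: {E,K}, {E,L}, {E,P} …(+3); under {E,K} J still reaches {L,P,R,T,V} ∋ R.
J↔R cannot be blocked by any observed set — no back-door set.

J→R: no observed back-door set.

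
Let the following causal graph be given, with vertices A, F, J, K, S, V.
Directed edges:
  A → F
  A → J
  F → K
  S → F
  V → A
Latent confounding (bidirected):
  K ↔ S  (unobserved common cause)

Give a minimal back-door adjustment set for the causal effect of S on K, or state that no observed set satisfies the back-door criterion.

S→K: no observed back-door set.

desc(S)\{S}={F,K}; candidates ⊆ {A,J,V}.
S↔K: latent back-door arc(s) into S.
size 0: {}; under {} S still reaches {K} ∋ K.
size 1: {A}, {J}, {V}; under {A} S still reaches {K} ∋ K.
size 2: {A,J}, {A,V}, {J,V}; under {A,J} S still reaches {K} ∋ K.
S↔K cannot be blocked by any observed set — no back-door set.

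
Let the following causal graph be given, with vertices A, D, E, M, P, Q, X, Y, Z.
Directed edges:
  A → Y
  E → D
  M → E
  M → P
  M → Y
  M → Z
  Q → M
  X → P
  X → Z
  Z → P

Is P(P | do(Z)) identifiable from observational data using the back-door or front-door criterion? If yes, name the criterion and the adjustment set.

P(P|do(Z)): backdoor, adjust for {M, X}.

desc(Z)\{Z}={P}; candidates ⊆ {A,D,E,M,Q,X,Y}.
size 0: {}; under {} Z still reaches {D,E,M,P,Q,X,Y} ∋ P.
size 1: {A}, {D}, {E} …(+4); under {A} Z still reaches {D,E,M,P,Q,X,Y} ∋ P.
{M,X}: Z⊥P given {M,X} in G with Z→· removed — back-door holds.
P(P|do(Z)) = Σ_{M,X} P(P|Z,M,X)·P(M,X).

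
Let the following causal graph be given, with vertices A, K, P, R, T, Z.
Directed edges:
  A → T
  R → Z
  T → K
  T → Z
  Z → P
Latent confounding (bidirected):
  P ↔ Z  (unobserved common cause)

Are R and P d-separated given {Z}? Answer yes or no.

No — R and P are d-connected given {Z}.

Bayes-Ball from R | {Z} reaches {A,K,P,T}.
P ∈ reach(R|{Z}) ⇒ R ⊥̸ P | {Z}.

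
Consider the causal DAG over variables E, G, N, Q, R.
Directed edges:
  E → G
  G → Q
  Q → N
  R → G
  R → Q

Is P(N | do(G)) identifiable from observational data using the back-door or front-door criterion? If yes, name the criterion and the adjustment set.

P(N|do(G)): backdoor, adjust for {R}.

desc(G)\{G}={N,Q}; candidates ⊆ {E,R}.
size 0: {}; under {} G still reaches {E,N,Q,R} ∋ N.
{R}: G⊥N given {R} in G with G→· removed — back-door holds.
P(N|do(G)) = Σ_{R} P(N|G,R)·P(R).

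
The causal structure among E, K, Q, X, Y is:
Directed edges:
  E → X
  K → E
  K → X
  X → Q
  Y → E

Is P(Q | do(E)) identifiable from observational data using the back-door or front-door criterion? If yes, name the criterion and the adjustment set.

P(Q|do(E)): backdoor, adjust for {K}.

desc(E)\{E}={Q,X}; candidates ⊆ {K,Y}.
size 0: {}; under {} E still reaches {K,Q,X,Y} ∋ Q.
{K}: E⊥Q given {K} in G with E→· removed — back-door holds.
P(Q|do(E)) = Σ_{K} P(Q|E,K)·P(K).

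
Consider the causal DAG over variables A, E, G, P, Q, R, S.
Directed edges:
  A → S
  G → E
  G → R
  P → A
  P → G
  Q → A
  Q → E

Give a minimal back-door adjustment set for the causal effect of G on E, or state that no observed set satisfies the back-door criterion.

G→E: minimal back-door set ∅.

desc(G)\{G}={E,R}; candidates ⊆ {A,P,Q,S}.
∅: G⊥E given ∅ in G with G→· removed — back-door holds.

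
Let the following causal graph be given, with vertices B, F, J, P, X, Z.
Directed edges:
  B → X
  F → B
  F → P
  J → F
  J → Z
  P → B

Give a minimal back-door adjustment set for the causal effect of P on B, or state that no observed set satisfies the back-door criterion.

desc(P)\{P}={B,X}; candidates ⊆ {F,J,Z}.
size 0: {}; under {} P still reaches {B,F,J,X,Z} ∋ B.
{F}: P⊥B given {F} in G with P→· removed — back-door holds.

P→B: minimal back-door set {F}.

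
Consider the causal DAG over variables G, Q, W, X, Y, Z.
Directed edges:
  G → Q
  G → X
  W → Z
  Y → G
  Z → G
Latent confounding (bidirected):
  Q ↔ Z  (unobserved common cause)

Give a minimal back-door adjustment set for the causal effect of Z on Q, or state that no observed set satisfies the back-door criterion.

desc(Z)\{Z}={G,Q,X}; candidates ⊆ {W,Y}.
Z↔Q: latent back-door arc(s) into Z.
size 0: {}; under {} Z still reaches {Q,W} ∋ Q.
size 1: {W}, {Y}; under {W} Z still reaches {Q} ∋ Q.
size 2: {W,Y}; under {W,Y} Z still reaches {Q} ∋ Q.
Z↔Q cannot be blocked by any observed set — no back-door set.

Z→Q: no observed back-door set.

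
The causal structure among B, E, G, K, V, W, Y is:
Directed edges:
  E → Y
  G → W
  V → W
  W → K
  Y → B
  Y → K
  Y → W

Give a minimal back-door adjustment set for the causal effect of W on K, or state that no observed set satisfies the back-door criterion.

desc(W)\{W}={K}; candidates ⊆ {B,E,G,V,Y}.
size 0: {}; under {} W still reaches {B,E,G,K,V,Y} ∋ K.
{Y}: W⊥K given {Y} in G with W→· removed — back-door holds.

W→K: minimal back-door set {Y}.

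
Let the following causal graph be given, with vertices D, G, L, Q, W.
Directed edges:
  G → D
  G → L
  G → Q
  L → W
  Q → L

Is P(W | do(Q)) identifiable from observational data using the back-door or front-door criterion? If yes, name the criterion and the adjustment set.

desc(Q)\{Q}={L,W}; candidates ⊆ {D,G}.
size 0: {}; under {} Q still reaches {D,G,L,W} ∋ W.
{G}: Q⊥W given {G} in G with Q→· removed — back-door holds.
P(W|do(Q)) = Σ_{G} P(W|Q,G)·P(G).

P(W|do(Q)): backdoor, adjust for {G}.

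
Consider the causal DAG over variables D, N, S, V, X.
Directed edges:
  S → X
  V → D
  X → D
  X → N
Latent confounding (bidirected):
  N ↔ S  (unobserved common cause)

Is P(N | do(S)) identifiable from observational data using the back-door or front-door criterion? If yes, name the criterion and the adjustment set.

P(N|do(S)): frontdoor, adjust for {X}.

desc(S)\{S}={D,N,X}; candidates ⊆ {V}.
S↔N: latent back-door arc(s) into S.
size 0: {}; under {} S still reaches {N} ∋ N.
size 1: {V}; under {V} S still reaches {N} ∋ N.
S↔N cannot be blocked by any observed set — no back-door set.
{X}: (i) intercepts every directed S→N path; (ii) no back-door S→{X}; (iii) {S} blocks every back-door {X}→N. Front-door holds.
P(N|do(S)) = Σ_{X} P(X|S) Σ_{S'} P(N|X,S')P(S').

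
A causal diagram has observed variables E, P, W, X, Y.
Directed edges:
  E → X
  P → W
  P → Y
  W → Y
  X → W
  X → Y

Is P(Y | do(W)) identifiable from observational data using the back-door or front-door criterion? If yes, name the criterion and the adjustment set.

P(Y|do(W)): backdoor, adjust for {P, X}.

desc(W)\{W}={Y}; candidates ⊆ {E,P,X}.
size 0: {}; under {} W still reaches {E,P,X,Y} ∋ Y.
size 1: {E}, {P}, {X}; under {E} W still reaches {P,X,Y} ∋ Y.
{P,X}: W⊥Y given {P,X} in G with W→· removed — back-door holds.
P(Y|do(W)) = Σ_{P,X} P(Y|W,P,X)·P(P,X).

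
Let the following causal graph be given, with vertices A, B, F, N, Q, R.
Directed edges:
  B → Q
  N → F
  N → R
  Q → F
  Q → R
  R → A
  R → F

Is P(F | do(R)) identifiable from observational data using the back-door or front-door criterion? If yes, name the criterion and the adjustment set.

P(F|do(R)): backdoor, adjust for {N, Q}.

desc(R)\{R}={A,F}; candidates ⊆ {B,N,Q}.
size 0: {}; under {} R still reaches {B,F,N,Q} ∋ F.
size 1: {B}, {N}, {Q}; under {B} R still reaches {F,N,Q} ∋ F.
{N,Q}: R⊥F given {N,Q} in G with R→· removed — back-door holds.
P(F|do(R)) = Σ_{N,Q} P(F|R,N,Q)·P(N,Q).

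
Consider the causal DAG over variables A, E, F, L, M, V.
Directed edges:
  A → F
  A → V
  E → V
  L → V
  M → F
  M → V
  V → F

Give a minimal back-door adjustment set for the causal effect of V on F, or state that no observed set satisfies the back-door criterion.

desc(V)\{V}={F}; candidates ⊆ {A,E,L,M}.
size 0: {}; under {} V still reaches {A,E,F,L,M} ∋ F.
size 1: {A}, {E}, {L} …(+1); under {A} V still reaches {E,F,L,M} ∋ F.
{A,M}: V⊥F given {A,M} in G with V→· removed — back-door holds.

V→F: minimal back-door set {A, M}.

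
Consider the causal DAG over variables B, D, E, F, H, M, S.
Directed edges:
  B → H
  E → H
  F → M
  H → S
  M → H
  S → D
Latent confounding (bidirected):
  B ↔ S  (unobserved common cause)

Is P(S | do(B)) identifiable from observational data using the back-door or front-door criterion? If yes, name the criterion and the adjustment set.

desc(B)\{B}={D,H,S}; candidates ⊆ {E,F,M}.
B↔S: latent back-door arc(s) into B.
size 0: {}; under {} B still reaches {D,S} ∋ S.
size 1: {E}, {F}, {M}; under {E} B still reaches {D,S} ∋ S.
size 2: {E,F}, {E,M}, {F,M}; under {E,F} B still reaches {D,S} ∋ S.
B↔S cannot be blocked by any observed set — no back-door set.
{H}: (i) intercepts every directed B→S path; (ii) no back-door B→{H}; (iii) {B} blocks every back-door {H}→S. Front-door holds.
P(S|do(B)) = Σ_{H} P(H|B) Σ_{B'} P(S|H,B')P(B').

P(S|do(B)): frontdoor, adjust for {H}.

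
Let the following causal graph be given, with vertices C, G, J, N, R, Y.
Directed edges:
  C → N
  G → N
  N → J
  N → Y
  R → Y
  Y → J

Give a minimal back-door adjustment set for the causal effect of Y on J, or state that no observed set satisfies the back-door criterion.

desc(Y)\{Y}={J}; candidates ⊆ {C,G,N,R}.
size 0: {}; under {} Y still reaches {C,G,J,N,R} ∋ J.
{N}: Y⊥J given {N} in G with Y→· removed — back-door holds.

Y→J: minimal back-door set {N}.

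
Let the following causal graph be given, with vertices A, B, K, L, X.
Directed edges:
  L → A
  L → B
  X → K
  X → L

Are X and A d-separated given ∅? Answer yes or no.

No — X and A are d-connected given ∅.

Bayes-Ball from X | ∅ reaches {A,B,K,L}.
A ∈ reach(X|∅) ⇒ X ⊥̸ A | ∅.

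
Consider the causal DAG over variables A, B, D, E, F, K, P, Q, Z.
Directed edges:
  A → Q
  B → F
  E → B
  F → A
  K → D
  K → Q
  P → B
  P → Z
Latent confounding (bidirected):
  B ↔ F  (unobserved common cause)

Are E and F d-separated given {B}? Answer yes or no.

Bayes-Ball from E | {B} reaches {A,F,P,Q,Z}.
F ∈ reach(E|{B}) ⇒ E ⊥̸ F | {B}.

No — E and F are d-connected given {B}.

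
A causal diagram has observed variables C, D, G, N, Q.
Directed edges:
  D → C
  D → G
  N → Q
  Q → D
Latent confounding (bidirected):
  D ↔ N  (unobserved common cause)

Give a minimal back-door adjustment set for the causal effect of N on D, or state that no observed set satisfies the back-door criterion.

desc(N)\{N}={C,D,G,Q}; candidates ⊆ {—}.
N↔D: latent back-door arc(s) into N.
size 0: {}; under {} N still reaches {C,D,G} ∋ D.
N↔D cannot be blocked by any observed set — no back-door set.

N→D: no observed back-door set.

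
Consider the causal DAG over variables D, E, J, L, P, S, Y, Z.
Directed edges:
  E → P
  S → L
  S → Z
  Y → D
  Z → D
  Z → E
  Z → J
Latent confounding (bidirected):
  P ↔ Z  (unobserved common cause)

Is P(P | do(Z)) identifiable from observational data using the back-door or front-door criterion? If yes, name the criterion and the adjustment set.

desc(Z)\{Z}={D,E,J,P}; candidates ⊆ {L,S,Y}.
Z↔P: latent back-door arc(s) into Z.
size 0: {}; under {} Z still reaches {L,P,S} ∋ P.
size 1: {L}, {S}, {Y}; under {L} Z still reaches {P,S} ∋ P.
size 2: {L,S}, {L,Y}, {S,Y}; under {L,S} Z still reaches {P} ∋ P.
Z↔P cannot be blocked by any observed set — no back-door set.
{E}: (i) intercepts every directed Z→P path; (ii) no back-door Z→{E}; (iii) {Z} blocks every back-door {E}→P. Front-door holds.
P(P|do(Z)) = Σ_{E} P(E|Z) Σ_{Z'} P(P|E,Z')P(Z').

P(P|do(Z)): frontdoor, adjust for {E}.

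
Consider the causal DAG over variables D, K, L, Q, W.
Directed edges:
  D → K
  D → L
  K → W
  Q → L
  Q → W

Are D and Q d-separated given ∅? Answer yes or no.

Bayes-Ball from D | ∅ reaches {K,L,W}.
Q ∉ reach(D|∅) ⇒ D ⊥ Q | ∅.

Yes — D ⊥ Q | ∅.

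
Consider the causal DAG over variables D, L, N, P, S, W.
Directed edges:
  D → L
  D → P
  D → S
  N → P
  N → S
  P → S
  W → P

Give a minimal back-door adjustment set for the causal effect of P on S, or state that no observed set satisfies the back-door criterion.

P→S: minimal back-door set {D, N}.

desc(P)\{P}={S}; candidates ⊆ {D,L,N,W}.
size 0: {}; under {} P still reaches {D,L,N,S,W} ∋ S.
size 1: {D}, {L}, {N} …(+1); under {D} P still reaches {N,S,W} ∋ S.
{D,N}: P⊥S given {D,N} in G with P→· removed — back-door holds.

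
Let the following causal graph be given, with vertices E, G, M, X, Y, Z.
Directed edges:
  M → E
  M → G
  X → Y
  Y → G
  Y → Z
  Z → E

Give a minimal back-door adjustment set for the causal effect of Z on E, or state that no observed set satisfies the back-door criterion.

desc(Z)\{Z}={E}; candidates ⊆ {G,M,X,Y}.
∅: Z⊥E given ∅ in G with Z→· removed — back-door holds.

Z→E: minimal back-door set ∅.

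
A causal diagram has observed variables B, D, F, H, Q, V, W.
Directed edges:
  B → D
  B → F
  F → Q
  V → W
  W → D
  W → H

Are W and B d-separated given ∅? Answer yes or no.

Yes — W ⊥ B | ∅.

Bayes-Ball from W | ∅ reaches {D,H,V}.
B ∉ reach(W|∅) ⇒ W ⊥ B | ∅.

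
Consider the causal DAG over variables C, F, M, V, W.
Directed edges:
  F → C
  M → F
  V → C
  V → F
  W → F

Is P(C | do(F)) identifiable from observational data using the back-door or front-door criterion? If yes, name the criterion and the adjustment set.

P(C|do(F)): backdoor, adjust for {V}.

desc(F)\{F}={C}; candidates ⊆ {M,V,W}.
size 0: {}; under {} F still reaches {C,M,V,W} ∋ C.
{V}: F⊥C given {V} in G with F→· removed — back-door holds.
P(C|do(F)) = Σ_{V} P(C|F,V)·P(V).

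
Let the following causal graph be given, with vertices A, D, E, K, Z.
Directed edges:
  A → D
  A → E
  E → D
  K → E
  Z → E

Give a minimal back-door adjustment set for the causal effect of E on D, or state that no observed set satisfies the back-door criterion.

E→D: minimal back-door set {A}.

desc(E)\{E}={D}; candidates ⊆ {A,K,Z}.
size 0: {}; under {} E still reaches {A,D,K,Z} ∋ D.
{A}: E⊥D given {A} in G with E→· removed — back-door holds.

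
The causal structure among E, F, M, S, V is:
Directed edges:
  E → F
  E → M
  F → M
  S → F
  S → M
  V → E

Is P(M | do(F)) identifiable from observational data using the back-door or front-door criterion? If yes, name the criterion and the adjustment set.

desc(F)\{F}={M}; candidates ⊆ {E,S,V}.
size 0: {}; under {} F still reaches {E,M,S,V} ∋ M.
size 1: {E}, {S}, {V}; under {E} F still reaches {M,S} ∋ M.
{E,S}: F⊥M given {E,S} in G with F→· removed — back-door holds.
P(M|do(F)) = Σ_{E,S} P(M|F,E,S)·P(E,S).

P(M|do(F)): backdoor, adjust for {E, S}.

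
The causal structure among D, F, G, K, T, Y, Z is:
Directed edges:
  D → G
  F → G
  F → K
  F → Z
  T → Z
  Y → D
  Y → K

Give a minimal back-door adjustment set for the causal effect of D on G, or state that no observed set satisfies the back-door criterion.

desc(D)\{D}={G}; candidates ⊆ {F,K,T,Y,Z}.
∅: D⊥G given ∅ in G with D→· removed — back-door holds.

D→G: minimal back-door set ∅.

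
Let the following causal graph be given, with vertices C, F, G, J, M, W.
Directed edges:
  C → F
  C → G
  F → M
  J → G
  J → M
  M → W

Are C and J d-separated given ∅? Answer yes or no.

Bayes-Ball from C | ∅ reaches {F,G,M,W}.
J ∉ reach(C|∅) ⇒ C ⊥ J | ∅.

Yes — C ⊥ J | ∅.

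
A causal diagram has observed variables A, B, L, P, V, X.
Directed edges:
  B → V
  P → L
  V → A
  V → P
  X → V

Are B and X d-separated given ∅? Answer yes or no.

Yes — B ⊥ X | ∅.

Bayes-Ball from B | ∅ reaches {A,L,P,V}.
X ∉ reach(B|∅) ⇒ B ⊥ X | ∅.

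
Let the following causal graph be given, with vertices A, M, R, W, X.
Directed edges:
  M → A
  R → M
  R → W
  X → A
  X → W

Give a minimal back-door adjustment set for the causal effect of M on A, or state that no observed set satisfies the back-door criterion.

desc(M)\{M}={A}; candidates ⊆ {R,W,X}.
∅: M⊥A given ∅ in G with M→· removed — back-door holds.

M→A: minimal back-door set ∅.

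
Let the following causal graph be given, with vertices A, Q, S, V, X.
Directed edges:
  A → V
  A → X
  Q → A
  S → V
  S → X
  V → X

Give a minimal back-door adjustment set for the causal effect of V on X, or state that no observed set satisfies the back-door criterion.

V→X: minimal back-door set {A, S}.

desc(V)\{V}={X}; candidates ⊆ {A,Q,S}.
size 0: {}; under {} V still reaches {A,Q,S,X} ∋ X.
size 1: {A}, {Q}, {S}; under {A} V still reaches {S,X} ∋ X.
{A,S}: V⊥X given {A,S} in G with V→· removed — back-door holds.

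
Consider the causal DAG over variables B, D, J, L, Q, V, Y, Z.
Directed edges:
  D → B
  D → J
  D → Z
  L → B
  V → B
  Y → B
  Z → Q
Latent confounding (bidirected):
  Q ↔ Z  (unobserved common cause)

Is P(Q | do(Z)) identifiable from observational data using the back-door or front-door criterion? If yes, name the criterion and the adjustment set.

desc(Z)\{Z}={Q}; candidates ⊆ {B,D,J,L,V,Y}.
Z↔Q: latent back-door arc(s) into Z.
size 0: {}; under {} Z still reaches {B,D,J,Q} ∋ Q.
size 1: {B}, {D}, {J} …(+3); under {B} Z still reaches {D,J,L,Q,V,Y} ∋ Q.
size 2: {B,D}, {B,J}, {B,L} …(+12); under {B,D} Z still reaches {Q} ∋ Q.
Z↔Q cannot be blocked by any observed set — no back-door set.
No mediator lies on a directed Z→…→Q path.
Neither criterion identifies P(Q|do(Z)) in this graph.

P(Q|do(Z)): not identifiable (no BD/FD set).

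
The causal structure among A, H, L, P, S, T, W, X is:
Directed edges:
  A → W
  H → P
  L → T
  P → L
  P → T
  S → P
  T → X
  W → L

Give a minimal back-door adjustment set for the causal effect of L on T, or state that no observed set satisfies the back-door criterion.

L→T: minimal back-door set {P}.

desc(L)\{L}={T,X}; candidates ⊆ {A,H,P,S,W}.
size 0: {}; under {} L still reaches {A,H,P,S,T,W,X} ∋ T.
{P}: L⊥T given {P} in G with L→· removed — back-door holds.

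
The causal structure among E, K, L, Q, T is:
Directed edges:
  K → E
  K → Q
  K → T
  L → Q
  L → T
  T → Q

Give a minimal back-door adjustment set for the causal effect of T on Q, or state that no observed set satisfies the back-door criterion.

T→Q: minimal back-door set {K, L}.

desc(T)\{T}={Q}; candidates ⊆ {E,K,L}.
size 0: {}; under {} T still reaches {E,K,L,Q} ∋ Q.
size 1: {E}, {K}, {L}; under {E} T still reaches {K,L,Q} ∋ Q.
{K,L}: T⊥Q given {K,L} in G with T→· removed — back-door holds.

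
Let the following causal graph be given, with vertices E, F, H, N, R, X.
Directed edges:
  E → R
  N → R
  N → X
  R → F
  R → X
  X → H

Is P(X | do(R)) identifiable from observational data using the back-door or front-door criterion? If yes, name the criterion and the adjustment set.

desc(R)\{R}={F,H,X}; candidates ⊆ {E,N}.
size 0: {}; under {} R still reaches {E,H,N,X} ∋ X.
{N}: R⊥X given {N} in G with R→· removed — back-door holds.
P(X|do(R)) = Σ_{N} P(X|R,N)·P(N).

P(X|do(R)): backdoor, adjust for {N}.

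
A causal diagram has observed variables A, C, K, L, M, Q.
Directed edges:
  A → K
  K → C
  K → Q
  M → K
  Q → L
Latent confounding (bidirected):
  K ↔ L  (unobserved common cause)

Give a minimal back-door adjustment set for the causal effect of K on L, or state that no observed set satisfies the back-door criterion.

K→L: no observed back-door set.

desc(K)\{K}={C,L,Q}; candidates ⊆ {A,M}.
K↔L: latent back-door arc(s) into K.
size 0: {}; under {} K still reaches {A,L,M} ∋ L.
size 1: {A}, {M}; under {A} K still reaches {L,M} ∋ L.
size 2: {A,M}; under {A,M} K still reaches {L} ∋ L.
K↔L cannot be blocked by any observed set — no back-door set.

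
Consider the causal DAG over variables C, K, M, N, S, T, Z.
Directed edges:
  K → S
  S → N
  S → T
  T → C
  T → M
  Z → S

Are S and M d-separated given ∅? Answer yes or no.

No — S and M are d-connected given ∅.

Bayes-Ball from S | ∅ reaches {C,K,M,N,T,Z}.
M ∈ reach(S|∅) ⇒ S ⊥̸ M | ∅.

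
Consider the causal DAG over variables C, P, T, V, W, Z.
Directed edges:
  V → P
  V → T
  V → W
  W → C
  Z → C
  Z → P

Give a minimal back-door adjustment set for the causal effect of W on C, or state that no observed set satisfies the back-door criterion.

W→C: minimal back-door set ∅.

desc(W)\{W}={C}; candidates ⊆ {P,T,V,Z}.
∅: W⊥C given ∅ in G with W→· removed — back-door holds.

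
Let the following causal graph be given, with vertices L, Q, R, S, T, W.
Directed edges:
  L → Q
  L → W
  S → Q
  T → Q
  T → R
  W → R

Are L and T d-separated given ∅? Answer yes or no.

Bayes-Ball from L | ∅ reaches {Q,R,W}.
T ∉ reach(L|∅) ⇒ L ⊥ T | ∅.

Yes — L ⊥ T | ∅.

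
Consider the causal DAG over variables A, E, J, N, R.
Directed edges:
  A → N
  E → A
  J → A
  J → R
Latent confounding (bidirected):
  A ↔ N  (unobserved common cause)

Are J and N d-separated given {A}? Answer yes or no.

No — J and N are d-connected given {A}.

Bayes-Ball from J | {A} reaches {E,N,R}.
N ∈ reach(J|{A}) ⇒ J ⊥̸ N | {A}.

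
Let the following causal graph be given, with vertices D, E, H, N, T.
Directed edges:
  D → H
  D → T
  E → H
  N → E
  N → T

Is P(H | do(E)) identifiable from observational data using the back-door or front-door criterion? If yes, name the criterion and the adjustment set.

desc(E)\{E}={H}; candidates ⊆ {D,N,T}.
∅: E⊥H given ∅ in G with E→· removed — back-door holds.
P(H|do(E)) = P(H|E) — no adjustment needed.

P(H|do(E)): backdoor, adjust for ∅.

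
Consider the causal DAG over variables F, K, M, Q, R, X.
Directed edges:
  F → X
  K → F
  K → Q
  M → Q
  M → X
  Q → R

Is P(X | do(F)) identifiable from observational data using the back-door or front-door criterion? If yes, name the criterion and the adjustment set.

P(X|do(F)): backdoor, adjust for ∅.

desc(F)\{F}={X}; candidates ⊆ {K,M,Q,R}.
∅: F⊥X given ∅ in G with F→· removed — back-door holds.
P(X|do(F)) = P(X|F) — no adjustment needed.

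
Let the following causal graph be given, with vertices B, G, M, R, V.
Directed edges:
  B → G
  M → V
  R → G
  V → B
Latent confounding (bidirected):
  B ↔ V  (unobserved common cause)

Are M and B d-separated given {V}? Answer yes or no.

Bayes-Ball from M | {V} reaches {B,G}.
B ∈ reach(M|{V}) ⇒ M ⊥̸ B | {V}.

No — M and B are d-connected given {V}.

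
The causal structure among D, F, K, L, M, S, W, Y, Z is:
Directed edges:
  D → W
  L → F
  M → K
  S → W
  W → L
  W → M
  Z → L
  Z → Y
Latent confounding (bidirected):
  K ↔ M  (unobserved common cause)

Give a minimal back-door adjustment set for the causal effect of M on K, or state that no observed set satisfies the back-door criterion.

M→K: no observed back-door set.

desc(M)\{M}={K}; candidates ⊆ {D,F,L,S,W,Y,Z}.
M↔K: latent back-door arc(s) into M.
size 0: {}; under {} M still reaches {D,F,K,L,S,W} ∋ K.
size 1: {D}, {F}, {L} …(+4); under {D} M still reaches {F,K,L,S,W} ∋ K.
size 2: {D,F}, {D,L}, {D,S} …(+18); under {D,F} M still reaches {K,L,S,W,Y,Z} ∋ K.
M↔K cannot be blocked by any observed set — no back-door set.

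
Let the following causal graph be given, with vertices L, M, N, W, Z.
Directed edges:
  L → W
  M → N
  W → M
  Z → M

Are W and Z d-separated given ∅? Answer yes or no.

Bayes-Ball from W | ∅ reaches {L,M,N}.
Z ∉ reach(W|∅) ⇒ W ⊥ Z | ∅.

Yes — W ⊥ Z | ∅.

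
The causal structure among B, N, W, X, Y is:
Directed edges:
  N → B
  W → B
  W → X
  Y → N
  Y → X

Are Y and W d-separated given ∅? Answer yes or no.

Bayes-Ball from Y | ∅ reaches {B,N,X}.
W ∉ reach(Y|∅) ⇒ Y ⊥ W | ∅.

Yes — Y ⊥ W | ∅.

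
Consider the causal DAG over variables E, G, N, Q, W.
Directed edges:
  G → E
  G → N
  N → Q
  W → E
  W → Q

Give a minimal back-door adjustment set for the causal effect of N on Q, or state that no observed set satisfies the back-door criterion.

desc(N)\{N}={Q}; candidates ⊆ {E,G,W}.
∅: N⊥Q given ∅ in G with N→· removed — back-door holds.

N→Q: minimal back-door set ∅.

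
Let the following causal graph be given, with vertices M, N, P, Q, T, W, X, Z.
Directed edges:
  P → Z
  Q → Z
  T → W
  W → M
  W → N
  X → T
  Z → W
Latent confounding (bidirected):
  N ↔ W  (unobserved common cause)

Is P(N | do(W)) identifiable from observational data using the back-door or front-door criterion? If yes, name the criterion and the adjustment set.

P(N|do(W)): not identifiable (no BD/FD set).

desc(W)\{W}={M,N}; candidates ⊆ {P,Q,T,X,Z}.
W↔N: latent back-door arc(s) into W.
size 0: {}; under {} W still reaches {N,P,Q,T,X,Z} ∋ N.
size 1: {P}, {Q}, {T} …(+2); under {P} W still reaches {N,Q,T,X,Z} ∋ N.
size 2: {P,Q}, {P,T}, {P,X} …(+7); under {P,Q} W still reaches {N,T,X,Z} ∋ N.
W↔N cannot be blocked by any observed set — no back-door set.
No mediator lies on a directed W→…→N path.
Neither criterion identifies P(N|do(W)) in this graph.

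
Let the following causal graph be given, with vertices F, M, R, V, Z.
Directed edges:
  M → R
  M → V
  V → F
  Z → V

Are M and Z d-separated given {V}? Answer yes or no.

Bayes-Ball from M | {V} reaches {R,Z}.
Z ∈ reach(M|{V}) ⇒ M ⊥̸ Z | {V}.

No — M and Z are d-connected given {V}.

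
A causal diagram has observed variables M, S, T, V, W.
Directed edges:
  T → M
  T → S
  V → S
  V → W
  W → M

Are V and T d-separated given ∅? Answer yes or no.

Yes — V ⊥ T | ∅.

Bayes-Ball from V | ∅ reaches {M,S,W}.
T ∉ reach(V|∅) ⇒ V ⊥ T | ∅.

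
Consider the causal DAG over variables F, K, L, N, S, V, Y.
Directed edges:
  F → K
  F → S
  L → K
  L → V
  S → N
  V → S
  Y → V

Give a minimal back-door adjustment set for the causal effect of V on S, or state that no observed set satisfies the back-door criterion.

V→S: minimal back-door set ∅.

desc(V)\{V}={N,S}; candidates ⊆ {F,K,L,Y}.
∅: V⊥S given ∅ in G with V→· removed — back-door holds.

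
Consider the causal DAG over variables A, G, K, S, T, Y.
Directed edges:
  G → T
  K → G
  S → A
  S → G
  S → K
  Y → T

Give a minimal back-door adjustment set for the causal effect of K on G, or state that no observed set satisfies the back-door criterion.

desc(K)\{K}={G,T}; candidates ⊆ {A,S,Y}.
size 0: {}; under {} K still reaches {A,G,S,T} ∋ G.
{S}: K⊥G given {S} in G with K→· removed — back-door holds.

K→G: minimal back-door set {S}.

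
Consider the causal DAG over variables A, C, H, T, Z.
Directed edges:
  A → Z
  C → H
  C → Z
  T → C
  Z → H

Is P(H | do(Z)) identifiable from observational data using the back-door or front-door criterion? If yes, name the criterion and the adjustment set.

desc(Z)\{Z}={H}; candidates ⊆ {A,C,T}.
size 0: {}; under {} Z still reaches {A,C,H,T} ∋ H.
{C}: Z⊥H given {C} in G with Z→· removed — back-door holds.
P(H|do(Z)) = Σ_{C} P(H|Z,C)·P(C).

P(H|do(Z)): backdoor, adjust for {C}.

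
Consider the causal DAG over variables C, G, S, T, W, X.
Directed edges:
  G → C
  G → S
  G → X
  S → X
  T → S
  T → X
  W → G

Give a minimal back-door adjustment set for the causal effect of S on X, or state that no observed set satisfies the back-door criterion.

S→X: minimal back-door set {G, T}.

desc(S)\{S}={X}; candidates ⊆ {C,G,T,W}.
size 0: {}; under {} S still reaches {C,G,T,W,X} ∋ X.
size 1: {C}, {G}, {T} …(+1); under {C} S still reaches {G,T,W,X} ∋ X.
{G,T}: S⊥X given {G,T} in G with S→· removed — back-door holds.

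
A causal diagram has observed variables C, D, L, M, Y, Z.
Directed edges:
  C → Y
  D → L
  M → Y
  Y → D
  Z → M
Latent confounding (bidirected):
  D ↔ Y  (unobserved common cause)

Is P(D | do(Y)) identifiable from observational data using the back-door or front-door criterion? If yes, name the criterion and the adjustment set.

desc(Y)\{Y}={D,L}; candidates ⊆ {C,M,Z}.
Y↔D: latent back-door arc(s) into Y.
size 0: {}; under {} Y still reaches {C,D,L,M,Z} ∋ D.
size 1: {C}, {M}, {Z}; under {C} Y still reaches {D,L,M,Z} ∋ D.
size 2: {C,M}, {C,Z}, {M,Z}; under {C,M} Y still reaches {D,L} ∋ D.
Y↔D cannot be blocked by any observed set — no back-door set.
No mediator lies on a directed Y→…→D path.
Neither criterion identifies P(D|do(Y)) in this graph.

P(D|do(Y)): not identifiable (no BD/FD set).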